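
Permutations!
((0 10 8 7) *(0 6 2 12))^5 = ((0 10 8 7 6 2 12))^5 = (0 2 7 10 12 6 8)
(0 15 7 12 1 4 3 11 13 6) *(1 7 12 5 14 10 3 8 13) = (0 15 12 7 5 14 10 3 11 1 4 8 13 6) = [15, 4, 2, 11, 8, 14, 0, 5, 13, 9, 3, 1, 7, 6, 10, 12]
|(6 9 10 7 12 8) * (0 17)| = |(0 17)(6 9 10 7 12 8)| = 6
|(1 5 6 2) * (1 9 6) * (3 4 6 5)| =7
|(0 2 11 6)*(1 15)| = 4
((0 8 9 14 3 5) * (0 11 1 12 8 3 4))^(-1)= (0 4 14 9 8 12 1 11 5 3)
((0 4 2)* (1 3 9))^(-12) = ((0 4 2)(1 3 9))^(-12) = (9)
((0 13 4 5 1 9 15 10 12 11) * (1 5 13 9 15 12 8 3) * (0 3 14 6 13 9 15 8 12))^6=((0 15 10 12 11 3 1 8 14 6 13 4 9))^6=(0 1 9 3 4 11 13 12 6 10 14 15 8)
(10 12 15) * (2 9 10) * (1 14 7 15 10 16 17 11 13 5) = (1 14 7 15 2 9 16 17 11 13 5)(10 12) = [0, 14, 9, 3, 4, 1, 6, 15, 8, 16, 12, 13, 10, 5, 7, 2, 17, 11]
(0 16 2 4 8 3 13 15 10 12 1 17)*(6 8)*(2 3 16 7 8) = (0 7 8 16 3 13 15 10 12 1 17)(2 4 6) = [7, 17, 4, 13, 6, 5, 2, 8, 16, 9, 12, 11, 1, 15, 14, 10, 3, 0]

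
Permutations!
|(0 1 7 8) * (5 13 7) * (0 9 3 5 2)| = |(0 1 2)(3 5 13 7 8 9)| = 6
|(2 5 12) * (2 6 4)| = |(2 5 12 6 4)| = 5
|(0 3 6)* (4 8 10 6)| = |(0 3 4 8 10 6)| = 6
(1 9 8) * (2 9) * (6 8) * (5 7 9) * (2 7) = (1 7 9 6 8)(2 5) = [0, 7, 5, 3, 4, 2, 8, 9, 1, 6]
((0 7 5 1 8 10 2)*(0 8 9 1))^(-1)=((0 7 5)(1 9)(2 8 10))^(-1)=(0 5 7)(1 9)(2 10 8)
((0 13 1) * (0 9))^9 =(0 13 1 9)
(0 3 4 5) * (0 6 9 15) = (0 3 4 5 6 9 15) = [3, 1, 2, 4, 5, 6, 9, 7, 8, 15, 10, 11, 12, 13, 14, 0]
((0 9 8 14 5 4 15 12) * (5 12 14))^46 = (0 14 4 8)(5 9 12 15)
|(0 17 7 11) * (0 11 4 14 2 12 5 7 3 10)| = 12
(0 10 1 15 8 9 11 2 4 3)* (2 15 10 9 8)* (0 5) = (0 9 11 15 2 4 3 5)(1 10) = [9, 10, 4, 5, 3, 0, 6, 7, 8, 11, 1, 15, 12, 13, 14, 2]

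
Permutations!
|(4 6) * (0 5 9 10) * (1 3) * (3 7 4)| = |(0 5 9 10)(1 7 4 6 3)| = 20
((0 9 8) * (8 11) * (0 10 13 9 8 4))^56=(13)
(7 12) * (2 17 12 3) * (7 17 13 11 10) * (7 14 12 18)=[0, 1, 13, 2, 4, 5, 6, 3, 8, 9, 14, 10, 17, 11, 12, 15, 16, 18, 7]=(2 13 11 10 14 12 17 18 7 3)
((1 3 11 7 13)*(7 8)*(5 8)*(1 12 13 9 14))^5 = (1 7 11 14 8 3 9 5)(12 13)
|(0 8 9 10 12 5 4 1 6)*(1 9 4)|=|(0 8 4 9 10 12 5 1 6)|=9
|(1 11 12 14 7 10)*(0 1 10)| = |(0 1 11 12 14 7)| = 6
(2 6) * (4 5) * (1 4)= [0, 4, 6, 3, 5, 1, 2]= (1 4 5)(2 6)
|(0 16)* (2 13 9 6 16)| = 6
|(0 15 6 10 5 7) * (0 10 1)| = 12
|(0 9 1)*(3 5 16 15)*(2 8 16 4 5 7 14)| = 42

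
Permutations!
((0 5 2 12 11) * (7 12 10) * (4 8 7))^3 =(0 10 7)(2 8 11)(4 12 5) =((0 5 2 10 4 8 7 12 11))^3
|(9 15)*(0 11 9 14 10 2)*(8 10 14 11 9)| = 7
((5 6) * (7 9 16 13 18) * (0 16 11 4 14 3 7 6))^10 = (0 6 13)(3 4 9)(5 18 16)(7 14 11)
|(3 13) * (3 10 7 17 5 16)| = 7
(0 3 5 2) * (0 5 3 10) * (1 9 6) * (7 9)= (0 10)(1 7 9 6)(2 5)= [10, 7, 5, 3, 4, 2, 1, 9, 8, 6, 0]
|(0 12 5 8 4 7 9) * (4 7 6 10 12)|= |(0 4 6 10 12 5 8 7 9)|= 9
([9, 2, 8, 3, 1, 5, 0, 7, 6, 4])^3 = (0 1 6 4 8 9 2)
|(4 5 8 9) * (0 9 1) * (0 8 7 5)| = |(0 9 4)(1 8)(5 7)| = 6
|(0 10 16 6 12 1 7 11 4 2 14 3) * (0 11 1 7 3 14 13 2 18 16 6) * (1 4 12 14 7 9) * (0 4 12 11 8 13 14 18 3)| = 15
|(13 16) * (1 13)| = |(1 13 16)| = 3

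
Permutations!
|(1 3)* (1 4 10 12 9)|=6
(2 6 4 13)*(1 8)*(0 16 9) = (0 16 9)(1 8)(2 6 4 13) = [16, 8, 6, 3, 13, 5, 4, 7, 1, 0, 10, 11, 12, 2, 14, 15, 9]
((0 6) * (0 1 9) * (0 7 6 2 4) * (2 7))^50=(0 7 6 1 9 2 4)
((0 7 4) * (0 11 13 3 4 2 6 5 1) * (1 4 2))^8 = (0 1 7)(2 6 5 4 11 13 3)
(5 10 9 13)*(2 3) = (2 3)(5 10 9 13) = [0, 1, 3, 2, 4, 10, 6, 7, 8, 13, 9, 11, 12, 5]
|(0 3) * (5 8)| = |(0 3)(5 8)| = 2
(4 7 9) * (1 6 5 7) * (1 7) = (1 6 5)(4 7 9) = [0, 6, 2, 3, 7, 1, 5, 9, 8, 4]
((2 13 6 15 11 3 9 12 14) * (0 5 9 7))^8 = (0 15 14)(2 5 11)(3 13 9)(6 12 7)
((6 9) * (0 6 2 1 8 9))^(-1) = ((0 6)(1 8 9 2))^(-1) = (0 6)(1 2 9 8)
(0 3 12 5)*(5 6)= (0 3 12 6 5)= [3, 1, 2, 12, 4, 0, 5, 7, 8, 9, 10, 11, 6]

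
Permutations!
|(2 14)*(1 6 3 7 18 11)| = |(1 6 3 7 18 11)(2 14)| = 6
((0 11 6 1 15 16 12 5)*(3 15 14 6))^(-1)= ((0 11 3 15 16 12 5)(1 14 6))^(-1)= (0 5 12 16 15 3 11)(1 6 14)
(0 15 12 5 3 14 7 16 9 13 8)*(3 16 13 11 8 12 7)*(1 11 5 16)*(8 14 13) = (0 15 7 8)(1 11 14 3 13 12 16 9 5) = [15, 11, 2, 13, 4, 1, 6, 8, 0, 5, 10, 14, 16, 12, 3, 7, 9]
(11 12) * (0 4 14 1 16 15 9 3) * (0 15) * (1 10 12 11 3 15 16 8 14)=(0 4 1 8 14 10 12 3 16)(9 15)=[4, 8, 2, 16, 1, 5, 6, 7, 14, 15, 12, 11, 3, 13, 10, 9, 0]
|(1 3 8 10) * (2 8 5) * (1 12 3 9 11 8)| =|(1 9 11 8 10 12 3 5 2)| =9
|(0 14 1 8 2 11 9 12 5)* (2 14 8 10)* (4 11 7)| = 12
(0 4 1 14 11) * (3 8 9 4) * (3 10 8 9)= (0 10 8 3 9 4 1 14 11)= [10, 14, 2, 9, 1, 5, 6, 7, 3, 4, 8, 0, 12, 13, 11]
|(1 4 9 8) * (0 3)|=|(0 3)(1 4 9 8)|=4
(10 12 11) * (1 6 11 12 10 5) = (12)(1 6 11 5) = [0, 6, 2, 3, 4, 1, 11, 7, 8, 9, 10, 5, 12]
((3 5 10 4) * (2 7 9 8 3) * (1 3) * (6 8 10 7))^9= (1 8 6 2 4 10 9 7 5 3)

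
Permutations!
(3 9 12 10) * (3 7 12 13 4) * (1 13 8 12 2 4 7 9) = (1 13 7 2 4 3)(8 12 10 9) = [0, 13, 4, 1, 3, 5, 6, 2, 12, 8, 9, 11, 10, 7]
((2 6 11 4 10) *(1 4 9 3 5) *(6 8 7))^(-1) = ((1 4 10 2 8 7 6 11 9 3 5))^(-1) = (1 5 3 9 11 6 7 8 2 10 4)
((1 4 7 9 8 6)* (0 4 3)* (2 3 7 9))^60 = ((0 4 9 8 6 1 7 2 3))^60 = (0 7 8)(1 9 3)(2 6 4)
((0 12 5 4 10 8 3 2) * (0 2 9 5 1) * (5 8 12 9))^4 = (0 5 1 3 12 8 10 9 4)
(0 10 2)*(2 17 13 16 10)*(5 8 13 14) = [2, 1, 0, 3, 4, 8, 6, 7, 13, 9, 17, 11, 12, 16, 5, 15, 10, 14] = (0 2)(5 8 13 16 10 17 14)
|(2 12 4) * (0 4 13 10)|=|(0 4 2 12 13 10)|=6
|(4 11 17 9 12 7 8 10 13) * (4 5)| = 10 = |(4 11 17 9 12 7 8 10 13 5)|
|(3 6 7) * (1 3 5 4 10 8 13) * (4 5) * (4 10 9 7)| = |(1 3 6 4 9 7 10 8 13)| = 9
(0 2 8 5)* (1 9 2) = (0 1 9 2 8 5) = [1, 9, 8, 3, 4, 0, 6, 7, 5, 2]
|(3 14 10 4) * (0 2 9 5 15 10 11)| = |(0 2 9 5 15 10 4 3 14 11)| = 10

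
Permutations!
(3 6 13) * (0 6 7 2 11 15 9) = (0 6 13 3 7 2 11 15 9) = [6, 1, 11, 7, 4, 5, 13, 2, 8, 0, 10, 15, 12, 3, 14, 9]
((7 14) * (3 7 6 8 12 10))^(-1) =(3 10 12 8 6 14 7)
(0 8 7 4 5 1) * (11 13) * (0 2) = (0 8 7 4 5 1 2)(11 13) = [8, 2, 0, 3, 5, 1, 6, 4, 7, 9, 10, 13, 12, 11]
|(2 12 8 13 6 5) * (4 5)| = 7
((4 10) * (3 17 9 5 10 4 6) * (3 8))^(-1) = (3 8 6 10 5 9 17)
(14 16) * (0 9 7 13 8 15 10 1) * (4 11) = (0 9 7 13 8 15 10 1)(4 11)(14 16) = [9, 0, 2, 3, 11, 5, 6, 13, 15, 7, 1, 4, 12, 8, 16, 10, 14]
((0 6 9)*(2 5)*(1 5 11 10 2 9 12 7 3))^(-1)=((0 6 12 7 3 1 5 9)(2 11 10))^(-1)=(0 9 5 1 3 7 12 6)(2 10 11)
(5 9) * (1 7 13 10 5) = (1 7 13 10 5 9) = [0, 7, 2, 3, 4, 9, 6, 13, 8, 1, 5, 11, 12, 10]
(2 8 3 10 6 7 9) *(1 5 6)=(1 5 6 7 9 2 8 3 10)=[0, 5, 8, 10, 4, 6, 7, 9, 3, 2, 1]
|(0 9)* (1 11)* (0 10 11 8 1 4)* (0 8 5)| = |(0 9 10 11 4 8 1 5)| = 8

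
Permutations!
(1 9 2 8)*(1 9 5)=(1 5)(2 8 9)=[0, 5, 8, 3, 4, 1, 6, 7, 9, 2]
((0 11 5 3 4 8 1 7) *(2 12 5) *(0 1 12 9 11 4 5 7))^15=((0 4 8 12 7 1)(2 9 11)(3 5))^15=(0 12)(1 8)(3 5)(4 7)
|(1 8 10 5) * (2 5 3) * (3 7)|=|(1 8 10 7 3 2 5)|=7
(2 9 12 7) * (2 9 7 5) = (2 7 9 12 5) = [0, 1, 7, 3, 4, 2, 6, 9, 8, 12, 10, 11, 5]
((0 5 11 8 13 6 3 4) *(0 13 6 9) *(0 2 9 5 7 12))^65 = ((0 7 12)(2 9)(3 4 13 5 11 8 6))^65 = (0 12 7)(2 9)(3 13 11 6 4 5 8)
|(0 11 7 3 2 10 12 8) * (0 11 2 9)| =9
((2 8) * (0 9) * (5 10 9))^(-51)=((0 5 10 9)(2 8))^(-51)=(0 5 10 9)(2 8)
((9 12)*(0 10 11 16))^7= (0 16 11 10)(9 12)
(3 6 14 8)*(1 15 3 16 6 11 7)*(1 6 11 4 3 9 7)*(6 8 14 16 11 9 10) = [0, 15, 2, 4, 3, 5, 16, 8, 11, 7, 6, 1, 12, 13, 14, 10, 9] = (1 15 10 6 16 9 7 8 11)(3 4)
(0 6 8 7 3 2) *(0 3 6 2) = [2, 1, 3, 0, 4, 5, 8, 6, 7] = (0 2 3)(6 8 7)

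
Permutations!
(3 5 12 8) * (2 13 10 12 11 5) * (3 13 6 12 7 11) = (2 6 12 8 13 10 7 11 5 3) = [0, 1, 6, 2, 4, 3, 12, 11, 13, 9, 7, 5, 8, 10]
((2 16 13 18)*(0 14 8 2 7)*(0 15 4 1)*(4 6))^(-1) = (0 1 4 6 15 7 18 13 16 2 8 14)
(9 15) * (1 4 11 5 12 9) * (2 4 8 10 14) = [0, 8, 4, 3, 11, 12, 6, 7, 10, 15, 14, 5, 9, 13, 2, 1] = (1 8 10 14 2 4 11 5 12 9 15)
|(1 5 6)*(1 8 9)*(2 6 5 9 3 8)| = 2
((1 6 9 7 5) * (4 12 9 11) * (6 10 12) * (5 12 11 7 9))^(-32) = (12)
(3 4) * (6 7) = (3 4)(6 7) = [0, 1, 2, 4, 3, 5, 7, 6]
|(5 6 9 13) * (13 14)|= 5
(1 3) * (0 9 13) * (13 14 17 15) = (0 9 14 17 15 13)(1 3) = [9, 3, 2, 1, 4, 5, 6, 7, 8, 14, 10, 11, 12, 0, 17, 13, 16, 15]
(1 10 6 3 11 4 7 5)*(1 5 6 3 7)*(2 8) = (1 10 3 11 4)(2 8)(6 7) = [0, 10, 8, 11, 1, 5, 7, 6, 2, 9, 3, 4]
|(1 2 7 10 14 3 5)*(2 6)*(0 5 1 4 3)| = 10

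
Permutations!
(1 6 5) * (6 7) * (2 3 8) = [0, 7, 3, 8, 4, 1, 5, 6, 2] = (1 7 6 5)(2 3 8)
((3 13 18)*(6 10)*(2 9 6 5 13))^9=(2 9 6 10 5 13 18 3)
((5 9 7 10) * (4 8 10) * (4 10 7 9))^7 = (4 7 5 8 10)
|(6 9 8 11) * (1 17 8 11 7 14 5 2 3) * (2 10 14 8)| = 12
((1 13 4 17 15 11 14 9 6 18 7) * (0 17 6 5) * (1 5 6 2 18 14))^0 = (18)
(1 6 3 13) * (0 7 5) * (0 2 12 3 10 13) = [7, 6, 12, 0, 4, 2, 10, 5, 8, 9, 13, 11, 3, 1] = (0 7 5 2 12 3)(1 6 10 13)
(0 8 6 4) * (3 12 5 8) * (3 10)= (0 10 3 12 5 8 6 4)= [10, 1, 2, 12, 0, 8, 4, 7, 6, 9, 3, 11, 5]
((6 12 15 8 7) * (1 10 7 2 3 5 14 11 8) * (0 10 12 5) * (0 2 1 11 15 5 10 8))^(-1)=((0 8 1 12 5 14 15 11)(2 3)(6 10 7))^(-1)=(0 11 15 14 5 12 1 8)(2 3)(6 7 10)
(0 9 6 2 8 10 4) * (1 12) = [9, 12, 8, 3, 0, 5, 2, 7, 10, 6, 4, 11, 1] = (0 9 6 2 8 10 4)(1 12)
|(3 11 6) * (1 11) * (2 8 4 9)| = 4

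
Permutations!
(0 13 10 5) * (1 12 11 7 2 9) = [13, 12, 9, 3, 4, 0, 6, 2, 8, 1, 5, 7, 11, 10] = (0 13 10 5)(1 12 11 7 2 9)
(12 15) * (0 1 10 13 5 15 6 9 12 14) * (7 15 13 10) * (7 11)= [1, 11, 2, 3, 4, 13, 9, 15, 8, 12, 10, 7, 6, 5, 0, 14]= (0 1 11 7 15 14)(5 13)(6 9 12)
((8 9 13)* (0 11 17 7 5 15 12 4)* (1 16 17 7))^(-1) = (0 4 12 15 5 7 11)(1 17 16)(8 13 9)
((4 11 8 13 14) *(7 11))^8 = (4 11 13)(7 8 14)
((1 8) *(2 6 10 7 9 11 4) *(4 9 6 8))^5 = ((1 4 2 8)(6 10 7)(9 11))^5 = (1 4 2 8)(6 7 10)(9 11)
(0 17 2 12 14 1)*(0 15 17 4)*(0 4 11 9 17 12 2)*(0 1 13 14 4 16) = (0 11 9 17 1 15 12 4 16)(13 14) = [11, 15, 2, 3, 16, 5, 6, 7, 8, 17, 10, 9, 4, 14, 13, 12, 0, 1]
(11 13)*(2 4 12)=(2 4 12)(11 13)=[0, 1, 4, 3, 12, 5, 6, 7, 8, 9, 10, 13, 2, 11]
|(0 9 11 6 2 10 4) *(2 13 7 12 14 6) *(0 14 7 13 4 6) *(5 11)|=18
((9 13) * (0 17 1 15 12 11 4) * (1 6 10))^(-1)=(0 4 11 12 15 1 10 6 17)(9 13)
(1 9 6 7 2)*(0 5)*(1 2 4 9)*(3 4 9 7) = (0 5)(3 4 7 9 6) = [5, 1, 2, 4, 7, 0, 3, 9, 8, 6]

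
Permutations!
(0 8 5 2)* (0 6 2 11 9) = [8, 1, 6, 3, 4, 11, 2, 7, 5, 0, 10, 9] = (0 8 5 11 9)(2 6)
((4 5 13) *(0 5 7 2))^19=((0 5 13 4 7 2))^19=(0 5 13 4 7 2)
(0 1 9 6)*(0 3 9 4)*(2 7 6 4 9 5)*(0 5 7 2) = [1, 9, 2, 7, 5, 0, 3, 6, 8, 4] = (0 1 9 4 5)(3 7 6)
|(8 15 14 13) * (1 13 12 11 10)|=8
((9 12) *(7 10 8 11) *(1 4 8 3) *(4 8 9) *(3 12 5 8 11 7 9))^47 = (1 12 8 11 4 7 9 3 10 5)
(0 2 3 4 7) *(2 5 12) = (0 5 12 2 3 4 7) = [5, 1, 3, 4, 7, 12, 6, 0, 8, 9, 10, 11, 2]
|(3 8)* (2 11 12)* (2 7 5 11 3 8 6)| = |(2 3 6)(5 11 12 7)| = 12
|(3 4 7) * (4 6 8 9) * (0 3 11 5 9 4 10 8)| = |(0 3 6)(4 7 11 5 9 10 8)| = 21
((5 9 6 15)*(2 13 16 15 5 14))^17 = (2 16 14 13 15)(5 6 9)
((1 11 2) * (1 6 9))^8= (1 6 11 9 2)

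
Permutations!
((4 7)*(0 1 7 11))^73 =((0 1 7 4 11))^73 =(0 4 1 11 7)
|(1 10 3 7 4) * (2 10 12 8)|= 8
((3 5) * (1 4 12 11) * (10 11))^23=(1 10 4 11 12)(3 5)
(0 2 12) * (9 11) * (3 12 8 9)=(0 2 8 9 11 3 12)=[2, 1, 8, 12, 4, 5, 6, 7, 9, 11, 10, 3, 0]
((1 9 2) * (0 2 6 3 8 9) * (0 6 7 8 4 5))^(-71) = ((0 2 1 6 3 4 5)(7 8 9))^(-71) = (0 5 4 3 6 1 2)(7 8 9)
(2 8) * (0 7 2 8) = [7, 1, 0, 3, 4, 5, 6, 2, 8] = (8)(0 7 2)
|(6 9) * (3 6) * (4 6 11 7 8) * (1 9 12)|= 9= |(1 9 3 11 7 8 4 6 12)|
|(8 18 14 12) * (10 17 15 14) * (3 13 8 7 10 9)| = |(3 13 8 18 9)(7 10 17 15 14 12)| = 30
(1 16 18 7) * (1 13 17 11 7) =(1 16 18)(7 13 17 11) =[0, 16, 2, 3, 4, 5, 6, 13, 8, 9, 10, 7, 12, 17, 14, 15, 18, 11, 1]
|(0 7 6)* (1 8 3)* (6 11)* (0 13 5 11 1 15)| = 12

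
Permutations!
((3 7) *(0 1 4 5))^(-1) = ((0 1 4 5)(3 7))^(-1) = (0 5 4 1)(3 7)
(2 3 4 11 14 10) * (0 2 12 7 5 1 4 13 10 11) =(0 2 3 13 10 12 7 5 1 4)(11 14) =[2, 4, 3, 13, 0, 1, 6, 5, 8, 9, 12, 14, 7, 10, 11]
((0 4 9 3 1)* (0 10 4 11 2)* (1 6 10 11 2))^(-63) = ((0 2)(1 11)(3 6 10 4 9))^(-63) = (0 2)(1 11)(3 10 9 6 4)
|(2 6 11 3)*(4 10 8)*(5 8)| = 4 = |(2 6 11 3)(4 10 5 8)|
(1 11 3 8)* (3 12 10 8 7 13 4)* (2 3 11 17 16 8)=(1 17 16 8)(2 3 7 13 4 11 12 10)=[0, 17, 3, 7, 11, 5, 6, 13, 1, 9, 2, 12, 10, 4, 14, 15, 8, 16]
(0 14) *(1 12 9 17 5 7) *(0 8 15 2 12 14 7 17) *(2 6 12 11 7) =(0 2 11 7 1 14 8 15 6 12 9)(5 17) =[2, 14, 11, 3, 4, 17, 12, 1, 15, 0, 10, 7, 9, 13, 8, 6, 16, 5]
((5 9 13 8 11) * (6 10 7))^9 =((5 9 13 8 11)(6 10 7))^9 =(5 11 8 13 9)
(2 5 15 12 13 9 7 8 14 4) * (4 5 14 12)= (2 14 5 15 4)(7 8 12 13 9)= [0, 1, 14, 3, 2, 15, 6, 8, 12, 7, 10, 11, 13, 9, 5, 4]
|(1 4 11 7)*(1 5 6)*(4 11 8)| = |(1 11 7 5 6)(4 8)| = 10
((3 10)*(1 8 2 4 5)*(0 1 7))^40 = (10)(0 5 2 1 7 4 8)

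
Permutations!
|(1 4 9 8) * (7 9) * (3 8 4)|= 3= |(1 3 8)(4 7 9)|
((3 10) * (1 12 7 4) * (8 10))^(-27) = (1 12 7 4)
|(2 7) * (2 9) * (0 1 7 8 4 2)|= 12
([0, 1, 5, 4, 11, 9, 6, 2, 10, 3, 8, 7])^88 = (2 4 5 11 9 7 3)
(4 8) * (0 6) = [6, 1, 2, 3, 8, 5, 0, 7, 4] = (0 6)(4 8)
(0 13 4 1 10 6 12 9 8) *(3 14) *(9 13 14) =(0 14 3 9 8)(1 10 6 12 13 4) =[14, 10, 2, 9, 1, 5, 12, 7, 0, 8, 6, 11, 13, 4, 3]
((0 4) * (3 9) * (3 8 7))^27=(0 4)(3 7 8 9)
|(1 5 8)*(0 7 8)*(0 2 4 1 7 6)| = |(0 6)(1 5 2 4)(7 8)| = 4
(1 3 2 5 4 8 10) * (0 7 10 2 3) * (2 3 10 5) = (0 7 5 4 8 3 10 1) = [7, 0, 2, 10, 8, 4, 6, 5, 3, 9, 1]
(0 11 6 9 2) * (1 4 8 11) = (0 1 4 8 11 6 9 2) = [1, 4, 0, 3, 8, 5, 9, 7, 11, 2, 10, 6]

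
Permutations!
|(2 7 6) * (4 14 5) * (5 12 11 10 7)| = 9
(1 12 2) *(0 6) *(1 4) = (0 6)(1 12 2 4) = [6, 12, 4, 3, 1, 5, 0, 7, 8, 9, 10, 11, 2]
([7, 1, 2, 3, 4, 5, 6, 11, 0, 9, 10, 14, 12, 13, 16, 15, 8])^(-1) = (0 8 16 14 11 7)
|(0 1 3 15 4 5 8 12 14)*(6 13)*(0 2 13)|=12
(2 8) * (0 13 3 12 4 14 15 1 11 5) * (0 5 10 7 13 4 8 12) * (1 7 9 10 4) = (0 1 11 4 14 15 7 13 3)(2 12 8)(9 10) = [1, 11, 12, 0, 14, 5, 6, 13, 2, 10, 9, 4, 8, 3, 15, 7]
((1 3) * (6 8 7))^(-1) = (1 3)(6 7 8)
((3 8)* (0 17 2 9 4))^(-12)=((0 17 2 9 4)(3 8))^(-12)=(0 9 17 4 2)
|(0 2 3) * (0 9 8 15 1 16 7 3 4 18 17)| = 35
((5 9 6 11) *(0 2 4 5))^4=(0 9 2 6 4 11 5)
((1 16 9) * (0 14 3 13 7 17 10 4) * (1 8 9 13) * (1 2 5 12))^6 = (0 1 4 12 10 5 17 2 7 3 13 14 16)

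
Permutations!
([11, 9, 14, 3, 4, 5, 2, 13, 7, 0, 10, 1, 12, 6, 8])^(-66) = [1, 0, 2, 3, 4, 5, 6, 7, 8, 11, 10, 9, 12, 13, 14]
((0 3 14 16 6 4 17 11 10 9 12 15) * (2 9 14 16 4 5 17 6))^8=((0 3 16 2 9 12 15)(4 6 5 17 11 10 14))^8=(0 3 16 2 9 12 15)(4 6 5 17 11 10 14)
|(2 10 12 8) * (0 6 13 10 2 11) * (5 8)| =|(0 6 13 10 12 5 8 11)| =8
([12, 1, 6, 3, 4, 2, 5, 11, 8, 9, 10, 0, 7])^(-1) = [11, 1, 5, 3, 4, 6, 2, 12, 8, 9, 10, 7, 0]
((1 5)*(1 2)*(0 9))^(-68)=(9)(1 5 2)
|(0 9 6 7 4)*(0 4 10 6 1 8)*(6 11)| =|(0 9 1 8)(6 7 10 11)| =4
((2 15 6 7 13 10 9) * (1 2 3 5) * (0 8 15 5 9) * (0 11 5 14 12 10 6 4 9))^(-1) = ((0 8 15 4 9 3)(1 2 14 12 10 11 5)(6 7 13))^(-1) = (0 3 9 4 15 8)(1 5 11 10 12 14 2)(6 13 7)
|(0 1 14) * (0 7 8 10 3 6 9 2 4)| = 11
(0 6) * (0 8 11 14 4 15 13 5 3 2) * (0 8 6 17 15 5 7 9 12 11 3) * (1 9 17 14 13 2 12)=(0 14 4 5)(1 9)(2 8 3 12 11 13 7 17 15)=[14, 9, 8, 12, 5, 0, 6, 17, 3, 1, 10, 13, 11, 7, 4, 2, 16, 15]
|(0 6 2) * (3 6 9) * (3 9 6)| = 3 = |(9)(0 6 2)|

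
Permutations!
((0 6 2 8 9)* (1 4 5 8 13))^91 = (0 6 2 13 1 4 5 8 9)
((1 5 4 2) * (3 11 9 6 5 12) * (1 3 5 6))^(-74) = ((1 12 5 4 2 3 11 9))^(-74) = (1 11 2 5)(3 4 12 9)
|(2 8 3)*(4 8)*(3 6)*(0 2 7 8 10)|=|(0 2 4 10)(3 7 8 6)|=4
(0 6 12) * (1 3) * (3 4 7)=[6, 4, 2, 1, 7, 5, 12, 3, 8, 9, 10, 11, 0]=(0 6 12)(1 4 7 3)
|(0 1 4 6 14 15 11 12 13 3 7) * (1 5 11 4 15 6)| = 42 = |(0 5 11 12 13 3 7)(1 15 4)(6 14)|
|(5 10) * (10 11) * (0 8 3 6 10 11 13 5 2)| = |(0 8 3 6 10 2)(5 13)| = 6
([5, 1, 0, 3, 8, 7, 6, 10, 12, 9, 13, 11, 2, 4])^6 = (0 8 10)(2 4 7)(5 12 13)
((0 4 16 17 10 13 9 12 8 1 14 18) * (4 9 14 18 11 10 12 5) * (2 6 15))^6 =((0 9 5 4 16 17 12 8 1 18)(2 6 15)(10 13 14 11))^6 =(0 12 5 1 16)(4 18 17 9 8)(10 14)(11 13)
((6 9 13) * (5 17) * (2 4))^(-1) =((2 4)(5 17)(6 9 13))^(-1) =(2 4)(5 17)(6 13 9)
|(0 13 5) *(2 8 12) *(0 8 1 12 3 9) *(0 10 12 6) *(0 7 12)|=|(0 13 5 8 3 9 10)(1 6 7 12 2)|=35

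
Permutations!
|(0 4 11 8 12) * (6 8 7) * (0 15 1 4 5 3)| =24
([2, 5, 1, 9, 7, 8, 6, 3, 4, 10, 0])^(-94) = [7, 9, 3, 5, 2, 10, 6, 1, 0, 8, 4]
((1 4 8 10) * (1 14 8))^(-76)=((1 4)(8 10 14))^(-76)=(8 14 10)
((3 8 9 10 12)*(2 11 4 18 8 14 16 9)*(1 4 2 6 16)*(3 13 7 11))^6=((1 4 18 8 6 16 9 10 12 13 7 11 2 3 14))^6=(1 9 2 8 13)(3 6 7 4 10)(11 18 12 14 16)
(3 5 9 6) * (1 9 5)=(1 9 6 3)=[0, 9, 2, 1, 4, 5, 3, 7, 8, 6]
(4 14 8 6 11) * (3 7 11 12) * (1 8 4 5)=(1 8 6 12 3 7 11 5)(4 14)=[0, 8, 2, 7, 14, 1, 12, 11, 6, 9, 10, 5, 3, 13, 4]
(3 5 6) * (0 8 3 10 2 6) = (0 8 3 5)(2 6 10) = [8, 1, 6, 5, 4, 0, 10, 7, 3, 9, 2]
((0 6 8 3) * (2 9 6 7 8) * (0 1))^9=((0 7 8 3 1)(2 9 6))^9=(9)(0 1 3 8 7)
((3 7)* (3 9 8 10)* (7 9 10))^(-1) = ((3 9 8 7 10))^(-1) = (3 10 7 8 9)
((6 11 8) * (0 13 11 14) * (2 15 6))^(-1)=((0 13 11 8 2 15 6 14))^(-1)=(0 14 6 15 2 8 11 13)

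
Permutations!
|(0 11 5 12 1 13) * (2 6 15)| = 6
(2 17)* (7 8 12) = (2 17)(7 8 12) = [0, 1, 17, 3, 4, 5, 6, 8, 12, 9, 10, 11, 7, 13, 14, 15, 16, 2]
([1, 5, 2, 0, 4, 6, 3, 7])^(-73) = [5, 6, 2, 1, 4, 3, 0, 7]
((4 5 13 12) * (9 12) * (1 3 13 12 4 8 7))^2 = (1 13 4 12 7 3 9 5 8)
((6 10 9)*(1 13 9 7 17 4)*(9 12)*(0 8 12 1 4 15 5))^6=(0 7 12 15 6)(5 10 8 17 9)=((0 8 12 9 6 10 7 17 15 5)(1 13))^6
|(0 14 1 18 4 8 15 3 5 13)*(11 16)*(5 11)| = 12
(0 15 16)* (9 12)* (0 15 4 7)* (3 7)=(0 4 3 7)(9 12)(15 16)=[4, 1, 2, 7, 3, 5, 6, 0, 8, 12, 10, 11, 9, 13, 14, 16, 15]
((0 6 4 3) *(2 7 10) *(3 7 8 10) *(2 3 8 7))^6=((0 6 4 2 7 8 10 3))^6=(0 10 7 4)(2 6 3 8)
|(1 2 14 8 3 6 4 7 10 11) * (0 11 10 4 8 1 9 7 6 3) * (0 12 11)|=|(1 2 14)(4 6 8 12 11 9 7)|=21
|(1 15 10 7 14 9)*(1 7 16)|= |(1 15 10 16)(7 14 9)|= 12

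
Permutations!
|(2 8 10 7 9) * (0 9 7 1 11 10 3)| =15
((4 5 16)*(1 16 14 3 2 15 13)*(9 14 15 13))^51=(1 16 4 5 15 9 14 3 2 13)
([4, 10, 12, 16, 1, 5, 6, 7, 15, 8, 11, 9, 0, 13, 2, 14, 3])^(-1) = (0 12 2 14 15 8 9 11 10 1 4)(3 16)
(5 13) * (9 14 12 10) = (5 13)(9 14 12 10) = [0, 1, 2, 3, 4, 13, 6, 7, 8, 14, 9, 11, 10, 5, 12]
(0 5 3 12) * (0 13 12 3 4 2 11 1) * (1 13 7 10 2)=(0 5 4 1)(2 11 13 12 7 10)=[5, 0, 11, 3, 1, 4, 6, 10, 8, 9, 2, 13, 7, 12]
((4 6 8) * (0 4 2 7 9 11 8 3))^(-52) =(2 11 7 8 9)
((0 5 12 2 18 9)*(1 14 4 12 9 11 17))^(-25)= (0 9 5)(1 17 11 18 2 12 4 14)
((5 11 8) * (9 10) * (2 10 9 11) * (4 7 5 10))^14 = (2 7)(4 5)(8 11 10)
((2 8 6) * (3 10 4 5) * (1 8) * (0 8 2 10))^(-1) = (0 3 5 4 10 6 8)(1 2)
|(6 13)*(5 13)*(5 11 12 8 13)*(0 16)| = 10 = |(0 16)(6 11 12 8 13)|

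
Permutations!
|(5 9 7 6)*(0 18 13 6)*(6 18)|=|(0 6 5 9 7)(13 18)|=10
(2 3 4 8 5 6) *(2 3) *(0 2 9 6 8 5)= [2, 1, 9, 4, 5, 8, 3, 7, 0, 6]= (0 2 9 6 3 4 5 8)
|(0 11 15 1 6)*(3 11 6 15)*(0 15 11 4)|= |(0 6 15 1 11 3 4)|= 7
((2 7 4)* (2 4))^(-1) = (2 7)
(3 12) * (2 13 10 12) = (2 13 10 12 3) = [0, 1, 13, 2, 4, 5, 6, 7, 8, 9, 12, 11, 3, 10]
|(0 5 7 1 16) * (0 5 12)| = |(0 12)(1 16 5 7)| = 4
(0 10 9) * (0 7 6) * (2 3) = [10, 1, 3, 2, 4, 5, 0, 6, 8, 7, 9] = (0 10 9 7 6)(2 3)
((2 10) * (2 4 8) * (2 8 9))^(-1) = (2 9 4 10)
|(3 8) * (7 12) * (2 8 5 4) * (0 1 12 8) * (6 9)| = 18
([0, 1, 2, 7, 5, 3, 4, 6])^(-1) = (3 5 4 6 7)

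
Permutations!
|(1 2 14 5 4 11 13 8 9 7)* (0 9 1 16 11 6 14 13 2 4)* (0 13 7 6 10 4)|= 8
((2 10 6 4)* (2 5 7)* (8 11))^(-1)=(2 7 5 4 6 10)(8 11)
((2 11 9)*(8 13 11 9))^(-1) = (2 9)(8 11 13)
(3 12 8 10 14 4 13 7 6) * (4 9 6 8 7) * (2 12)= [0, 1, 12, 2, 13, 5, 3, 8, 10, 6, 14, 11, 7, 4, 9]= (2 12 7 8 10 14 9 6 3)(4 13)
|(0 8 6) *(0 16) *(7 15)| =|(0 8 6 16)(7 15)| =4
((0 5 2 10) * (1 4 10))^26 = (0 2 4)(1 10 5)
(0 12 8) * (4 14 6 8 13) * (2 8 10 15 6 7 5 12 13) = [13, 1, 8, 3, 14, 12, 10, 5, 0, 9, 15, 11, 2, 4, 7, 6] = (0 13 4 14 7 5 12 2 8)(6 10 15)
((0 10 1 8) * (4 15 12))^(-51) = (15)(0 10 1 8)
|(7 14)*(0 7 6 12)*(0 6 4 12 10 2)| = |(0 7 14 4 12 6 10 2)| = 8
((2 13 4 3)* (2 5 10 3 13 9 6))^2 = (13)(2 6 9)(3 10 5)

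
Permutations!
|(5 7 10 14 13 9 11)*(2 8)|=14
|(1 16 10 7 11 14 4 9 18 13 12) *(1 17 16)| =11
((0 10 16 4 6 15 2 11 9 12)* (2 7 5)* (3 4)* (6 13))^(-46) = (0 2 6 16 9 7 4)(3 12 5 13 10 11 15)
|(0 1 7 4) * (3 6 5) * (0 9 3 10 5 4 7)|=|(0 1)(3 6 4 9)(5 10)|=4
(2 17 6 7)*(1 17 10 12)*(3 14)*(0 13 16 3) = (0 13 16 3 14)(1 17 6 7 2 10 12) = [13, 17, 10, 14, 4, 5, 7, 2, 8, 9, 12, 11, 1, 16, 0, 15, 3, 6]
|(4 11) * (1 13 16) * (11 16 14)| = |(1 13 14 11 4 16)| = 6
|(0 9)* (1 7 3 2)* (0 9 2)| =|(9)(0 2 1 7 3)| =5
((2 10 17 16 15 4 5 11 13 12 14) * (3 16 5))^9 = (2 10 17 5 11 13 12 14)(3 16 15 4)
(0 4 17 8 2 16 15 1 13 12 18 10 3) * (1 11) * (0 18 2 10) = (0 4 17 8 10 3 18)(1 13 12 2 16 15 11) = [4, 13, 16, 18, 17, 5, 6, 7, 10, 9, 3, 1, 2, 12, 14, 11, 15, 8, 0]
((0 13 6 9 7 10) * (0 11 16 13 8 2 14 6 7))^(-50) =((0 8 2 14 6 9)(7 10 11 16 13))^(-50) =(16)(0 6 2)(8 9 14)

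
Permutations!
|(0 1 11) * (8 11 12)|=|(0 1 12 8 11)|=5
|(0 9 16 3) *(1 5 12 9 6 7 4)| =10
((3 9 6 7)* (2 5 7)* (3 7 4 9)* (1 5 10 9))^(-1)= ((1 5 4)(2 10 9 6))^(-1)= (1 4 5)(2 6 9 10)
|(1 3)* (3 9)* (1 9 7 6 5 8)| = |(1 7 6 5 8)(3 9)| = 10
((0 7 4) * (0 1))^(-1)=((0 7 4 1))^(-1)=(0 1 4 7)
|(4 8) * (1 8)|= |(1 8 4)|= 3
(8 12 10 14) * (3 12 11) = (3 12 10 14 8 11) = [0, 1, 2, 12, 4, 5, 6, 7, 11, 9, 14, 3, 10, 13, 8]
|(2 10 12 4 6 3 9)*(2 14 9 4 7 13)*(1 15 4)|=10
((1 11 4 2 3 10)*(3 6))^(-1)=(1 10 3 6 2 4 11)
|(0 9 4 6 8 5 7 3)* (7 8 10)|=14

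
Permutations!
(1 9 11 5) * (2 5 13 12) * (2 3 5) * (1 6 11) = (1 9)(3 5 6 11 13 12) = [0, 9, 2, 5, 4, 6, 11, 7, 8, 1, 10, 13, 3, 12]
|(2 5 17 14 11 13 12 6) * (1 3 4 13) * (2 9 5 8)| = |(1 3 4 13 12 6 9 5 17 14 11)(2 8)| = 22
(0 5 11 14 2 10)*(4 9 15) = (0 5 11 14 2 10)(4 9 15) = [5, 1, 10, 3, 9, 11, 6, 7, 8, 15, 0, 14, 12, 13, 2, 4]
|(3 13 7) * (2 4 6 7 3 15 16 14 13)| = 9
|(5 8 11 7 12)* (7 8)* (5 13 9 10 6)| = 14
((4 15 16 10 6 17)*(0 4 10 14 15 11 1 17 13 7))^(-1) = (0 7 13 6 10 17 1 11 4)(14 16 15)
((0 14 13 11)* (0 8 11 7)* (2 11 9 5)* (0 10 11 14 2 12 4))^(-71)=(0 2 14 13 7 10 11 8 9 5 12 4)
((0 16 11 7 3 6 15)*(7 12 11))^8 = ((0 16 7 3 6 15)(11 12))^8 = (0 7 6)(3 15 16)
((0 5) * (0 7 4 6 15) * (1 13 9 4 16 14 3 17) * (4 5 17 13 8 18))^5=(0 4 1 15 18 17 6 8)(3 16 5 13 14 7 9)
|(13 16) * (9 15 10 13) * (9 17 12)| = |(9 15 10 13 16 17 12)| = 7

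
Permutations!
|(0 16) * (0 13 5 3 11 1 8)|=|(0 16 13 5 3 11 1 8)|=8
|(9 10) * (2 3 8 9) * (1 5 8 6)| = |(1 5 8 9 10 2 3 6)| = 8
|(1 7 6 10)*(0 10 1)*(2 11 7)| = 10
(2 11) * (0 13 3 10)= (0 13 3 10)(2 11)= [13, 1, 11, 10, 4, 5, 6, 7, 8, 9, 0, 2, 12, 3]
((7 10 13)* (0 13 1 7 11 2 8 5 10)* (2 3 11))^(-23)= (0 13 2 8 5 10 1 7)(3 11)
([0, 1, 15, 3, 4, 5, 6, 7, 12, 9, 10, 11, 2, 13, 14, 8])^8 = (15)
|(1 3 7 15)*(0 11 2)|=12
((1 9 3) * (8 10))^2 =(10)(1 3 9)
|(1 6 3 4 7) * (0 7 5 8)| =|(0 7 1 6 3 4 5 8)| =8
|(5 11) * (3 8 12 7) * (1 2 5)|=|(1 2 5 11)(3 8 12 7)|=4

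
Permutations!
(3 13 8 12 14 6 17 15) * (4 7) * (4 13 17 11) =(3 17 15)(4 7 13 8 12 14 6 11) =[0, 1, 2, 17, 7, 5, 11, 13, 12, 9, 10, 4, 14, 8, 6, 3, 16, 15]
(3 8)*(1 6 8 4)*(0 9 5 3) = (0 9 5 3 4 1 6 8) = [9, 6, 2, 4, 1, 3, 8, 7, 0, 5]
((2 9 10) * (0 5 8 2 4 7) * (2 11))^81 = (11)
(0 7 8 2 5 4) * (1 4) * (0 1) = (0 7 8 2 5)(1 4) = [7, 4, 5, 3, 1, 0, 6, 8, 2]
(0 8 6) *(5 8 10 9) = (0 10 9 5 8 6) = [10, 1, 2, 3, 4, 8, 0, 7, 6, 5, 9]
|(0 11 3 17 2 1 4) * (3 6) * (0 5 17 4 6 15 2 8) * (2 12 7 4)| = |(0 11 15 12 7 4 5 17 8)(1 6 3 2)| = 36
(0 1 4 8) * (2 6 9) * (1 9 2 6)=(0 9 6 2 1 4 8)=[9, 4, 1, 3, 8, 5, 2, 7, 0, 6]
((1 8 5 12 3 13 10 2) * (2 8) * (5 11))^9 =((1 2)(3 13 10 8 11 5 12))^9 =(1 2)(3 10 11 12 13 8 5)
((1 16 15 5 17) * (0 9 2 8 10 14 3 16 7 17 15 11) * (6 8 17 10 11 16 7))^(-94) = ((0 9 2 17 1 6 8 11)(3 7 10 14)(5 15))^(-94) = (0 2 1 8)(3 10)(6 11 9 17)(7 14)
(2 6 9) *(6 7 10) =[0, 1, 7, 3, 4, 5, 9, 10, 8, 2, 6] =(2 7 10 6 9)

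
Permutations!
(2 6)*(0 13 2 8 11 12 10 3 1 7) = (0 13 2 6 8 11 12 10 3 1 7) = [13, 7, 6, 1, 4, 5, 8, 0, 11, 9, 3, 12, 10, 2]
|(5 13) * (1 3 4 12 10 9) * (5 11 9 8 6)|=|(1 3 4 12 10 8 6 5 13 11 9)|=11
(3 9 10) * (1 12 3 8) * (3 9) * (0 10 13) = [10, 12, 2, 3, 4, 5, 6, 7, 1, 13, 8, 11, 9, 0] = (0 10 8 1 12 9 13)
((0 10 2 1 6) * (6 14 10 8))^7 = (0 8 6)(1 2 10 14)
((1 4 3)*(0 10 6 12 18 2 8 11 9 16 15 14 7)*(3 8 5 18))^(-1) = (0 7 14 15 16 9 11 8 4 1 3 12 6 10)(2 18 5)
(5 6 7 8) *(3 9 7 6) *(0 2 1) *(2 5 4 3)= (0 5 2 1)(3 9 7 8 4)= [5, 0, 1, 9, 3, 2, 6, 8, 4, 7]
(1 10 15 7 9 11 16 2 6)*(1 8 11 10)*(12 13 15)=(2 6 8 11 16)(7 9 10 12 13 15)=[0, 1, 6, 3, 4, 5, 8, 9, 11, 10, 12, 16, 13, 15, 14, 7, 2]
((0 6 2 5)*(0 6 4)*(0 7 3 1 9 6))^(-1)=(0 5 2 6 9 1 3 7 4)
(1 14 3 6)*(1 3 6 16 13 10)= (1 14 6 3 16 13 10)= [0, 14, 2, 16, 4, 5, 3, 7, 8, 9, 1, 11, 12, 10, 6, 15, 13]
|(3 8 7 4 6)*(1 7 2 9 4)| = 6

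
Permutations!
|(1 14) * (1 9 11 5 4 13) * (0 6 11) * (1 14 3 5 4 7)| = 28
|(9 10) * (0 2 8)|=|(0 2 8)(9 10)|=6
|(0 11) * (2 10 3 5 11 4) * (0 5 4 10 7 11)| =|(0 10 3 4 2 7 11 5)| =8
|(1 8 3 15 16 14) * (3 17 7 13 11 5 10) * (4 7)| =13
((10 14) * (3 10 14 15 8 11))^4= (3 11 8 15 10)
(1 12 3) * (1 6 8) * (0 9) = (0 9)(1 12 3 6 8) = [9, 12, 2, 6, 4, 5, 8, 7, 1, 0, 10, 11, 3]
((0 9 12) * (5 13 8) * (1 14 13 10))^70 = (0 9 12)(1 5 13)(8 14 10)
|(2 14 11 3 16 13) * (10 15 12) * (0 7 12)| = |(0 7 12 10 15)(2 14 11 3 16 13)| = 30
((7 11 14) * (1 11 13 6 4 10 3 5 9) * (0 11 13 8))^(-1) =(0 8 7 14 11)(1 9 5 3 10 4 6 13)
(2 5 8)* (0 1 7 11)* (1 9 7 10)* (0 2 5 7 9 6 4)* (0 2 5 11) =(0 6 4 2 7)(1 10)(5 8 11) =[6, 10, 7, 3, 2, 8, 4, 0, 11, 9, 1, 5]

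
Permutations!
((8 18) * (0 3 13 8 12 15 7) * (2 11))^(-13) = (0 8 15 3 18 7 13 12)(2 11) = ((0 3 13 8 18 12 15 7)(2 11))^(-13)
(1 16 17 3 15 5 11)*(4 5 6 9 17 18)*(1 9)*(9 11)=(1 16 18 4 5 9 17 3 15 6)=[0, 16, 2, 15, 5, 9, 1, 7, 8, 17, 10, 11, 12, 13, 14, 6, 18, 3, 4]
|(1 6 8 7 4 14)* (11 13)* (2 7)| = |(1 6 8 2 7 4 14)(11 13)| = 14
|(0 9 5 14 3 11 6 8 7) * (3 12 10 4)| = |(0 9 5 14 12 10 4 3 11 6 8 7)| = 12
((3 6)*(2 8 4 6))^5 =(8)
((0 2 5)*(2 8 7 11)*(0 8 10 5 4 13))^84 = (0 8 2)(4 10 7)(5 11 13)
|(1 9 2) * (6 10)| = |(1 9 2)(6 10)| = 6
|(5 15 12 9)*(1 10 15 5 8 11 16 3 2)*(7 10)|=|(1 7 10 15 12 9 8 11 16 3 2)|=11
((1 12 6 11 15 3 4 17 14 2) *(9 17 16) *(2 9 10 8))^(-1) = (1 2 8 10 16 4 3 15 11 6 12)(9 14 17)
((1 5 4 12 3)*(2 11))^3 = ((1 5 4 12 3)(2 11))^3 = (1 12 5 3 4)(2 11)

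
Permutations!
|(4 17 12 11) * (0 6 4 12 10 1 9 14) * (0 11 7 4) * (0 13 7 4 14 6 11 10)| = |(0 11 12 4 17)(1 9 6 13 7 14 10)| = 35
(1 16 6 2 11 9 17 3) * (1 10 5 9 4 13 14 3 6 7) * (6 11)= [0, 16, 6, 10, 13, 9, 2, 1, 8, 17, 5, 4, 12, 14, 3, 15, 7, 11]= (1 16 7)(2 6)(3 10 5 9 17 11 4 13 14)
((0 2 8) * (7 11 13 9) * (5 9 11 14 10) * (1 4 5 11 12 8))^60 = ((0 2 1 4 5 9 7 14 10 11 13 12 8))^60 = (0 10 4 12 7 2 11 5 8 14 1 13 9)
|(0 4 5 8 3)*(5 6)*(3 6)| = 3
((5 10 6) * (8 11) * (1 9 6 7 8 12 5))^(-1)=((1 9 6)(5 10 7 8 11 12))^(-1)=(1 6 9)(5 12 11 8 7 10)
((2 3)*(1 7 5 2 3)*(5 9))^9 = ((1 7 9 5 2))^9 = (1 2 5 9 7)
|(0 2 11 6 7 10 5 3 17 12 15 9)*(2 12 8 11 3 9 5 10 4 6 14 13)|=105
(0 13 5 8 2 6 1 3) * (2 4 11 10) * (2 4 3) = [13, 2, 6, 0, 11, 8, 1, 7, 3, 9, 4, 10, 12, 5] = (0 13 5 8 3)(1 2 6)(4 11 10)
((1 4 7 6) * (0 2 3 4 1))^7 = ((0 2 3 4 7 6))^7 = (0 2 3 4 7 6)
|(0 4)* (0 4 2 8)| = 3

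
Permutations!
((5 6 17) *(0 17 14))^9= (0 14 6 5 17)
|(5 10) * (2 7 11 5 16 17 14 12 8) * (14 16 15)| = |(2 7 11 5 10 15 14 12 8)(16 17)| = 18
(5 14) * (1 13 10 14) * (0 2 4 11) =(0 2 4 11)(1 13 10 14 5) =[2, 13, 4, 3, 11, 1, 6, 7, 8, 9, 14, 0, 12, 10, 5]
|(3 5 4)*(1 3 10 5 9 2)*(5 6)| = |(1 3 9 2)(4 10 6 5)| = 4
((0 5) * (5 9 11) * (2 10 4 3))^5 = (0 9 11 5)(2 10 4 3)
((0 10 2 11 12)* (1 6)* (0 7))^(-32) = (0 12 2)(7 11 10)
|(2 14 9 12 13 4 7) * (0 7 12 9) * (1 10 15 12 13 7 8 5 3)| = 22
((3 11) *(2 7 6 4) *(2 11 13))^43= (2 7 6 4 11 3 13)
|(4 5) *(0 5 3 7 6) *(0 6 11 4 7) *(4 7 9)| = 10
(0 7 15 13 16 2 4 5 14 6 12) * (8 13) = (0 7 15 8 13 16 2 4 5 14 6 12) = [7, 1, 4, 3, 5, 14, 12, 15, 13, 9, 10, 11, 0, 16, 6, 8, 2]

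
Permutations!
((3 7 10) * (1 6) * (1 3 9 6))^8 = ((3 7 10 9 6))^8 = (3 9 7 6 10)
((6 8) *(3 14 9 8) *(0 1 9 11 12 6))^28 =(3 12 14 6 11)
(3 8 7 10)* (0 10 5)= (0 10 3 8 7 5)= [10, 1, 2, 8, 4, 0, 6, 5, 7, 9, 3]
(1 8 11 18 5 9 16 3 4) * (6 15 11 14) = [0, 8, 2, 4, 1, 9, 15, 7, 14, 16, 10, 18, 12, 13, 6, 11, 3, 17, 5] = (1 8 14 6 15 11 18 5 9 16 3 4)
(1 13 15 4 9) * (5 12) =(1 13 15 4 9)(5 12) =[0, 13, 2, 3, 9, 12, 6, 7, 8, 1, 10, 11, 5, 15, 14, 4]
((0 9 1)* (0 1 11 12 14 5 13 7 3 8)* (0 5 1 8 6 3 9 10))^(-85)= (0 10)(1 9 8 11 5 12 13 14 7)(3 6)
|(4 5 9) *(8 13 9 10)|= 6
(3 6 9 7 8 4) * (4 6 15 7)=(3 15 7 8 6 9 4)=[0, 1, 2, 15, 3, 5, 9, 8, 6, 4, 10, 11, 12, 13, 14, 7]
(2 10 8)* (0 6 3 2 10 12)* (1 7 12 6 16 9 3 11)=(0 16 9 3 2 6 11 1 7 12)(8 10)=[16, 7, 6, 2, 4, 5, 11, 12, 10, 3, 8, 1, 0, 13, 14, 15, 9]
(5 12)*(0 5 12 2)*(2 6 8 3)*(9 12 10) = (0 5 6 8 3 2)(9 12 10) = [5, 1, 0, 2, 4, 6, 8, 7, 3, 12, 9, 11, 10]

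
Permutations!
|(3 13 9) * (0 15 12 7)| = 12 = |(0 15 12 7)(3 13 9)|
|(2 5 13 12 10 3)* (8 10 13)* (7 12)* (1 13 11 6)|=30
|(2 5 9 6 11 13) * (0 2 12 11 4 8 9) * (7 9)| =15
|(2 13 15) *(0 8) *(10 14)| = 6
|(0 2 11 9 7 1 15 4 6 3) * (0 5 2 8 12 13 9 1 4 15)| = 13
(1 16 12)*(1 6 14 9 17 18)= (1 16 12 6 14 9 17 18)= [0, 16, 2, 3, 4, 5, 14, 7, 8, 17, 10, 11, 6, 13, 9, 15, 12, 18, 1]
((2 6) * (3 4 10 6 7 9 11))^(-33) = ((2 7 9 11 3 4 10 6))^(-33) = (2 6 10 4 3 11 9 7)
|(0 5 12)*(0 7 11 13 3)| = |(0 5 12 7 11 13 3)| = 7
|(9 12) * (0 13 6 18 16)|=|(0 13 6 18 16)(9 12)|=10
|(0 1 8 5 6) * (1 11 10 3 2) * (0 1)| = 20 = |(0 11 10 3 2)(1 8 5 6)|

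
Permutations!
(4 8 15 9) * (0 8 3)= (0 8 15 9 4 3)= [8, 1, 2, 0, 3, 5, 6, 7, 15, 4, 10, 11, 12, 13, 14, 9]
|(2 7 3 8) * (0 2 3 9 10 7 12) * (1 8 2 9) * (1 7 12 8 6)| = 12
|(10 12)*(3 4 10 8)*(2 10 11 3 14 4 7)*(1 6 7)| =|(1 6 7 2 10 12 8 14 4 11 3)| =11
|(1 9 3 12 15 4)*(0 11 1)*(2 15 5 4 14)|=|(0 11 1 9 3 12 5 4)(2 15 14)|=24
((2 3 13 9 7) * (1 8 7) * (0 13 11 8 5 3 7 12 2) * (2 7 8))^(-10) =((0 13 9 1 5 3 11 2 8 12 7))^(-10) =(0 13 9 1 5 3 11 2 8 12 7)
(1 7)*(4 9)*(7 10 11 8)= (1 10 11 8 7)(4 9)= [0, 10, 2, 3, 9, 5, 6, 1, 7, 4, 11, 8]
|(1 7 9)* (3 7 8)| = 5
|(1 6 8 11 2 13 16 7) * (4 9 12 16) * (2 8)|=18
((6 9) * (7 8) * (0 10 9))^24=((0 10 9 6)(7 8))^24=(10)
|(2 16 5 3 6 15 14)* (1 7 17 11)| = 28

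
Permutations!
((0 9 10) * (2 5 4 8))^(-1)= ((0 9 10)(2 5 4 8))^(-1)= (0 10 9)(2 8 4 5)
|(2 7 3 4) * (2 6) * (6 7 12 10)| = 12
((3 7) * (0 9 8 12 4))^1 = ((0 9 8 12 4)(3 7))^1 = (0 9 8 12 4)(3 7)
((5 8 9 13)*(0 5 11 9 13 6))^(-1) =(0 6 9 11 13 8 5)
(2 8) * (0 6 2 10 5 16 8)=[6, 1, 0, 3, 4, 16, 2, 7, 10, 9, 5, 11, 12, 13, 14, 15, 8]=(0 6 2)(5 16 8 10)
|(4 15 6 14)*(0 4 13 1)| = |(0 4 15 6 14 13 1)| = 7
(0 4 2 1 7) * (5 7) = (0 4 2 1 5 7) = [4, 5, 1, 3, 2, 7, 6, 0]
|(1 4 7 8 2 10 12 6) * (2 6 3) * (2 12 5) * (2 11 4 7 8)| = 18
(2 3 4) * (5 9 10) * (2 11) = (2 3 4 11)(5 9 10) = [0, 1, 3, 4, 11, 9, 6, 7, 8, 10, 5, 2]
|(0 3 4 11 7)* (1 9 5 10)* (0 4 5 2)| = |(0 3 5 10 1 9 2)(4 11 7)| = 21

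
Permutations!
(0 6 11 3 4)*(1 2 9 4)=(0 6 11 3 1 2 9 4)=[6, 2, 9, 1, 0, 5, 11, 7, 8, 4, 10, 3]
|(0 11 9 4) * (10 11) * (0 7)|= 6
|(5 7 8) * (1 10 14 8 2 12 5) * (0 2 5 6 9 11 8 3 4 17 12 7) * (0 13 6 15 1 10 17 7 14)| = |(0 2 14 3 4 7 5 13 6 9 11 8 10)(1 17 12 15)| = 52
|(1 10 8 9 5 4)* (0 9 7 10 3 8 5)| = 14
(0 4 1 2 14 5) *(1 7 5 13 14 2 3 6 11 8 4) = (0 1 3 6 11 8 4 7 5)(13 14) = [1, 3, 2, 6, 7, 0, 11, 5, 4, 9, 10, 8, 12, 14, 13]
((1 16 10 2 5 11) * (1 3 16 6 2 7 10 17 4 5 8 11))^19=(1 5 4 17 16 3 11 8 2 6)(7 10)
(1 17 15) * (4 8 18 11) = (1 17 15)(4 8 18 11) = [0, 17, 2, 3, 8, 5, 6, 7, 18, 9, 10, 4, 12, 13, 14, 1, 16, 15, 11]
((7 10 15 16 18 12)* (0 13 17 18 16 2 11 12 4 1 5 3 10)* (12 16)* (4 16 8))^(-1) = ((0 13 17 18 16 12 7)(1 5 3 10 15 2 11 8 4))^(-1) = (0 7 12 16 18 17 13)(1 4 8 11 2 15 10 3 5)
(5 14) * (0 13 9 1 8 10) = (0 13 9 1 8 10)(5 14) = [13, 8, 2, 3, 4, 14, 6, 7, 10, 1, 0, 11, 12, 9, 5]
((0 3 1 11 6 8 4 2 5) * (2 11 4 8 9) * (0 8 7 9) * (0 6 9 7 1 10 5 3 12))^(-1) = (0 12)(1 8 5 10 3 2 9 11 4)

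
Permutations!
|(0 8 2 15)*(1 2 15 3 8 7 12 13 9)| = |(0 7 12 13 9 1 2 3 8 15)| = 10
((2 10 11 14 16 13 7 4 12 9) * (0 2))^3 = (0 11 13 12 2 14 7 9 10 16 4)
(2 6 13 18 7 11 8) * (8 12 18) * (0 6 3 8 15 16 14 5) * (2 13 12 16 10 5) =(0 6 12 18 7 11 16 14 2 3 8 13 15 10 5) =[6, 1, 3, 8, 4, 0, 12, 11, 13, 9, 5, 16, 18, 15, 2, 10, 14, 17, 7]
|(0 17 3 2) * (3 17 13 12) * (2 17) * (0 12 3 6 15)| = |(0 13 3 17 2 12 6 15)| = 8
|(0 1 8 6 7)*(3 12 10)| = 15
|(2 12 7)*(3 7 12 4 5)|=5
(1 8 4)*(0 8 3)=(0 8 4 1 3)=[8, 3, 2, 0, 1, 5, 6, 7, 4]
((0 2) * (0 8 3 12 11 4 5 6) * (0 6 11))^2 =(0 8 12 2 3)(4 11 5)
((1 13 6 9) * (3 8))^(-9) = ((1 13 6 9)(3 8))^(-9) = (1 9 6 13)(3 8)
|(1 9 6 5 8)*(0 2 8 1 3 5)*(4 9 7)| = 10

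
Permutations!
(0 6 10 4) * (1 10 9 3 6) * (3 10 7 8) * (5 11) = (0 1 7 8 3 6 9 10 4)(5 11) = [1, 7, 2, 6, 0, 11, 9, 8, 3, 10, 4, 5]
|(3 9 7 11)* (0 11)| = |(0 11 3 9 7)| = 5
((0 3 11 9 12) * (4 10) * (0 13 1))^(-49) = ((0 3 11 9 12 13 1)(4 10))^(-49) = (13)(4 10)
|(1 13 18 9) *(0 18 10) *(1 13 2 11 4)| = |(0 18 9 13 10)(1 2 11 4)| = 20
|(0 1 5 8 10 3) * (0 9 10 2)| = |(0 1 5 8 2)(3 9 10)| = 15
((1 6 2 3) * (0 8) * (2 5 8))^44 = (0 3 6 8 2 1 5)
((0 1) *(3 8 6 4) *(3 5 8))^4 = (8) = ((0 1)(4 5 8 6))^4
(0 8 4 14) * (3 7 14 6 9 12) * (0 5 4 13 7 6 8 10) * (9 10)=(0 9 12 3 6 10)(4 8 13 7 14 5)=[9, 1, 2, 6, 8, 4, 10, 14, 13, 12, 0, 11, 3, 7, 5]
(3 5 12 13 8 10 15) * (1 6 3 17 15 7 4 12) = [0, 6, 2, 5, 12, 1, 3, 4, 10, 9, 7, 11, 13, 8, 14, 17, 16, 15] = (1 6 3 5)(4 12 13 8 10 7)(15 17)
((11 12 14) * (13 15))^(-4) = (15)(11 14 12)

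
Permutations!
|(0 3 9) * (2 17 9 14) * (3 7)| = 7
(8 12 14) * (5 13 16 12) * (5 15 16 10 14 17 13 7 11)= (5 7 11)(8 15 16 12 17 13 10 14)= [0, 1, 2, 3, 4, 7, 6, 11, 15, 9, 14, 5, 17, 10, 8, 16, 12, 13]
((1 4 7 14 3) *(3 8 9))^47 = (1 9 14 4 3 8 7)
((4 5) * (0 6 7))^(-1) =((0 6 7)(4 5))^(-1) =(0 7 6)(4 5)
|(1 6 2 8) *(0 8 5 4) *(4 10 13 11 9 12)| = |(0 8 1 6 2 5 10 13 11 9 12 4)| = 12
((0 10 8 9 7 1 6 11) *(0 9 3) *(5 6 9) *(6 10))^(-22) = ((0 6 11 5 10 8 3)(1 9 7))^(-22) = (0 3 8 10 5 11 6)(1 7 9)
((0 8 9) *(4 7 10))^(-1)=(0 9 8)(4 10 7)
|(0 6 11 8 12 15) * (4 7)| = 6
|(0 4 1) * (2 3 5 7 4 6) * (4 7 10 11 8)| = |(0 6 2 3 5 10 11 8 4 1)| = 10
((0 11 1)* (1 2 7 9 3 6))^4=(0 9)(1 7)(2 6)(3 11)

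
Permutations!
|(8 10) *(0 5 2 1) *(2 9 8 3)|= 8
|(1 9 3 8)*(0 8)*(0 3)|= |(0 8 1 9)|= 4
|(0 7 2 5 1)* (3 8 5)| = 7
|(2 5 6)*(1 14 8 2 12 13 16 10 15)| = 11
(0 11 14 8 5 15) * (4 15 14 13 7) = [11, 1, 2, 3, 15, 14, 6, 4, 5, 9, 10, 13, 12, 7, 8, 0] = (0 11 13 7 4 15)(5 14 8)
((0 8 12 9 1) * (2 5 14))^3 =(14)(0 9 8 1 12) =((0 8 12 9 1)(2 5 14))^3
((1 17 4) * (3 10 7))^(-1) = ((1 17 4)(3 10 7))^(-1) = (1 4 17)(3 7 10)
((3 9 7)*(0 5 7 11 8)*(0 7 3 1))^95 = (0 1 7 8 11 9 3 5)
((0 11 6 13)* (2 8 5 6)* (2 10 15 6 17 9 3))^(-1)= (0 13 6 15 10 11)(2 3 9 17 5 8)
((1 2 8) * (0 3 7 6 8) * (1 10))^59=(0 6 1 3 8 2 7 10)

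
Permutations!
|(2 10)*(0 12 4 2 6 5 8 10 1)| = 20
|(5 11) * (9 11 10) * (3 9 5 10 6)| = 6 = |(3 9 11 10 5 6)|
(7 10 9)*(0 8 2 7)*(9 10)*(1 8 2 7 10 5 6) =[2, 8, 10, 3, 4, 6, 1, 9, 7, 0, 5] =(0 2 10 5 6 1 8 7 9)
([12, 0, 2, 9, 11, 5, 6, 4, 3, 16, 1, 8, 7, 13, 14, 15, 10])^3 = [4, 7, 2, 10, 3, 5, 6, 8, 16, 1, 12, 9, 11, 13, 14, 15, 0]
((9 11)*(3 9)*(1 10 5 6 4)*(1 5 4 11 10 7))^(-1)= ((1 7)(3 9 10 4 5 6 11))^(-1)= (1 7)(3 11 6 5 4 10 9)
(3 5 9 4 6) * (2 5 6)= (2 5 9 4)(3 6)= [0, 1, 5, 6, 2, 9, 3, 7, 8, 4]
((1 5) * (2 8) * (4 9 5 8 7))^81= ((1 8 2 7 4 9 5))^81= (1 4 8 9 2 5 7)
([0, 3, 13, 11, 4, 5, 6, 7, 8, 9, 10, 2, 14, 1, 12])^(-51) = [0, 13, 11, 1, 4, 5, 6, 7, 8, 9, 10, 3, 14, 2, 12]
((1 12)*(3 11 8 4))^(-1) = ((1 12)(3 11 8 4))^(-1) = (1 12)(3 4 8 11)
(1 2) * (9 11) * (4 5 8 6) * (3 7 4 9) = (1 2)(3 7 4 5 8 6 9 11) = [0, 2, 1, 7, 5, 8, 9, 4, 6, 11, 10, 3]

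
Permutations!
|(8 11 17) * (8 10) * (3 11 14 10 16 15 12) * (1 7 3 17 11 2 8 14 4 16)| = 10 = |(1 7 3 2 8 4 16 15 12 17)(10 14)|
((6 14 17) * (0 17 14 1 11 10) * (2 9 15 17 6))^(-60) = (17)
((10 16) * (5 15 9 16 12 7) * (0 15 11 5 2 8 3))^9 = ((0 15 9 16 10 12 7 2 8 3)(5 11))^9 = (0 3 8 2 7 12 10 16 9 15)(5 11)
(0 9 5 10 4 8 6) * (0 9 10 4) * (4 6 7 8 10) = (0 4 10)(5 6 9)(7 8) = [4, 1, 2, 3, 10, 6, 9, 8, 7, 5, 0]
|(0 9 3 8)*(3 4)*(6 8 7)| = |(0 9 4 3 7 6 8)| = 7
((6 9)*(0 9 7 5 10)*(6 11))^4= (0 7 9 5 11 10 6)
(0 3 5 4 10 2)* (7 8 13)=[3, 1, 0, 5, 10, 4, 6, 8, 13, 9, 2, 11, 12, 7]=(0 3 5 4 10 2)(7 8 13)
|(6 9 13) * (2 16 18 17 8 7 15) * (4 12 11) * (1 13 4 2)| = |(1 13 6 9 4 12 11 2 16 18 17 8 7 15)| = 14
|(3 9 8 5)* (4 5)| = |(3 9 8 4 5)| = 5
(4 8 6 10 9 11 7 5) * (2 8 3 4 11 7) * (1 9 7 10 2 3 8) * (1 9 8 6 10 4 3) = (1 8 10 7 5 11)(2 9 4 6) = [0, 8, 9, 3, 6, 11, 2, 5, 10, 4, 7, 1]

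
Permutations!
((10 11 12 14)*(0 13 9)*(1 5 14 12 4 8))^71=(0 9 13)(1 5 14 10 11 4 8)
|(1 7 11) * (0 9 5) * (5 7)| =|(0 9 7 11 1 5)| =6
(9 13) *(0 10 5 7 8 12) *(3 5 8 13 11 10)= [3, 1, 2, 5, 4, 7, 6, 13, 12, 11, 8, 10, 0, 9]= (0 3 5 7 13 9 11 10 8 12)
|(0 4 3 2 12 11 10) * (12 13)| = |(0 4 3 2 13 12 11 10)| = 8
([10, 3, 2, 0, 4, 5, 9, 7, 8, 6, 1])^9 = [10, 3, 2, 0, 4, 5, 9, 7, 8, 6, 1]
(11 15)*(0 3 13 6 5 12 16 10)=(0 3 13 6 5 12 16 10)(11 15)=[3, 1, 2, 13, 4, 12, 5, 7, 8, 9, 0, 15, 16, 6, 14, 11, 10]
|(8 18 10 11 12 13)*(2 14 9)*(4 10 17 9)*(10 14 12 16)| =|(2 12 13 8 18 17 9)(4 14)(10 11 16)| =42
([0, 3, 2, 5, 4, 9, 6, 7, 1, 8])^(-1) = [0, 8, 2, 1, 4, 3, 6, 7, 9, 5]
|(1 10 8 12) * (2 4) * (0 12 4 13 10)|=15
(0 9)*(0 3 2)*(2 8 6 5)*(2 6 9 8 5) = (0 8 9 3 5 6 2) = [8, 1, 0, 5, 4, 6, 2, 7, 9, 3]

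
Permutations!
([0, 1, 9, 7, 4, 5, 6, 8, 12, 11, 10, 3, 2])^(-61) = (2 11 7 12 9 3 8)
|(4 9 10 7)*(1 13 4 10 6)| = |(1 13 4 9 6)(7 10)| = 10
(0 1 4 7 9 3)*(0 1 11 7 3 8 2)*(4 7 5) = (0 11 5 4 3 1 7 9 8 2) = [11, 7, 0, 1, 3, 4, 6, 9, 2, 8, 10, 5]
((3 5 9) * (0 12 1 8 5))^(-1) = ((0 12 1 8 5 9 3))^(-1) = (0 3 9 5 8 1 12)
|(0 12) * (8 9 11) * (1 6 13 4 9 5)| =|(0 12)(1 6 13 4 9 11 8 5)| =8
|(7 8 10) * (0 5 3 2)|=|(0 5 3 2)(7 8 10)|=12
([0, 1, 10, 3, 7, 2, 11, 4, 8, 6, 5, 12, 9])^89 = [0, 1, 5, 3, 7, 10, 11, 4, 8, 6, 2, 12, 9]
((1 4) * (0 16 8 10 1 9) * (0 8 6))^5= ((0 16 6)(1 4 9 8 10))^5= (0 6 16)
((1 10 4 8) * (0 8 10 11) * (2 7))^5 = (0 8 1 11)(2 7)(4 10)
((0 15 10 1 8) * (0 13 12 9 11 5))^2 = (0 10 8 12 11)(1 13 9 5 15)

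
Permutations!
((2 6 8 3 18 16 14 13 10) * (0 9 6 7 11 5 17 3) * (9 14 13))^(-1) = (0 8 6 9 14)(2 10 13 16 18 3 17 5 11 7)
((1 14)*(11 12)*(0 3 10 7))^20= (14)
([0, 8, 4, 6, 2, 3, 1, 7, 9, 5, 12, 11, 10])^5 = (1 6 3 5 9 8)(2 4)(10 12)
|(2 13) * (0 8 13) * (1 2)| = |(0 8 13 1 2)| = 5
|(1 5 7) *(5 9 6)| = |(1 9 6 5 7)| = 5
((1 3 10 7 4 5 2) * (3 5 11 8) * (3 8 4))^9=((1 5 2)(3 10 7)(4 11))^9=(4 11)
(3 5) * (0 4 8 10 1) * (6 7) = (0 4 8 10 1)(3 5)(6 7) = [4, 0, 2, 5, 8, 3, 7, 6, 10, 9, 1]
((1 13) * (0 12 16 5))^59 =(0 5 16 12)(1 13)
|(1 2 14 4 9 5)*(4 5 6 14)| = 7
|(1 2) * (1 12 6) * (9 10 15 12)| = |(1 2 9 10 15 12 6)| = 7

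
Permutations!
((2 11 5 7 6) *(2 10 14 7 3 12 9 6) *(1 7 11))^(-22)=(1 2 7)(3 9 10 11)(5 12 6 14)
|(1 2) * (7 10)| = 2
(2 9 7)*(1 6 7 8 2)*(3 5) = (1 6 7)(2 9 8)(3 5) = [0, 6, 9, 5, 4, 3, 7, 1, 2, 8]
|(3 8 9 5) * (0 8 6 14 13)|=8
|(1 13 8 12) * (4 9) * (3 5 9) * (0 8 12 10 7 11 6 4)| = |(0 8 10 7 11 6 4 3 5 9)(1 13 12)| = 30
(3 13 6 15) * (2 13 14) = (2 13 6 15 3 14) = [0, 1, 13, 14, 4, 5, 15, 7, 8, 9, 10, 11, 12, 6, 2, 3]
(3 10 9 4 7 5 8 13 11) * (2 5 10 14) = [0, 1, 5, 14, 7, 8, 6, 10, 13, 4, 9, 3, 12, 11, 2] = (2 5 8 13 11 3 14)(4 7 10 9)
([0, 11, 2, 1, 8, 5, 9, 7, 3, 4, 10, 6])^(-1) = [0, 3, 2, 8, 9, 5, 11, 7, 4, 6, 10, 1]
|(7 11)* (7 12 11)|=2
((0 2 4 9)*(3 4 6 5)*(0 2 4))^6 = (0 3 5 6 2 9 4)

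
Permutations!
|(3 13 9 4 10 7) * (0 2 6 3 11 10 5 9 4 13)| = 12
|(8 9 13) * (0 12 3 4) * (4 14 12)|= 6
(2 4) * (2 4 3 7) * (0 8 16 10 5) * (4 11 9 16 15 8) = (0 4 11 9 16 10 5)(2 3 7)(8 15) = [4, 1, 3, 7, 11, 0, 6, 2, 15, 16, 5, 9, 12, 13, 14, 8, 10]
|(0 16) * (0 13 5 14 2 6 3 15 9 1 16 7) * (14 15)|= |(0 7)(1 16 13 5 15 9)(2 6 3 14)|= 12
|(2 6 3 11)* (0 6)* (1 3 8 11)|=|(0 6 8 11 2)(1 3)|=10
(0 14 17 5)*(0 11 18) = (0 14 17 5 11 18) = [14, 1, 2, 3, 4, 11, 6, 7, 8, 9, 10, 18, 12, 13, 17, 15, 16, 5, 0]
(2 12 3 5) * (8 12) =(2 8 12 3 5) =[0, 1, 8, 5, 4, 2, 6, 7, 12, 9, 10, 11, 3]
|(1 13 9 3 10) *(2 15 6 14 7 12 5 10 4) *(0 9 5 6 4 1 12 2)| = 14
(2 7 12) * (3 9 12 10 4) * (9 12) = (2 7 10 4 3 12) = [0, 1, 7, 12, 3, 5, 6, 10, 8, 9, 4, 11, 2]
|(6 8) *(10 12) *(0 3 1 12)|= 10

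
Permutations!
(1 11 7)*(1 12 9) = (1 11 7 12 9) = [0, 11, 2, 3, 4, 5, 6, 12, 8, 1, 10, 7, 9]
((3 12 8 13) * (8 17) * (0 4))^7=((0 4)(3 12 17 8 13))^7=(0 4)(3 17 13 12 8)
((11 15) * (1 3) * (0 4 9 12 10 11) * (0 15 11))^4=(15)(0 10 12 9 4)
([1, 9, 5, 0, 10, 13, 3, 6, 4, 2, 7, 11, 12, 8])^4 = (0 5 10)(1 13 7)(2 4 3)(6 9 8)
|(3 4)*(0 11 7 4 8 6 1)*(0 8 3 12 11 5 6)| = 20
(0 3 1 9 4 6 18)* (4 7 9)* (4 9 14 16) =(0 3 1 9 7 14 16 4 6 18) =[3, 9, 2, 1, 6, 5, 18, 14, 8, 7, 10, 11, 12, 13, 16, 15, 4, 17, 0]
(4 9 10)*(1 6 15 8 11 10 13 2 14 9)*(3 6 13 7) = (1 13 2 14 9 7 3 6 15 8 11 10 4) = [0, 13, 14, 6, 1, 5, 15, 3, 11, 7, 4, 10, 12, 2, 9, 8]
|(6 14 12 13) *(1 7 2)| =12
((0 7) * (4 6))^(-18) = (7)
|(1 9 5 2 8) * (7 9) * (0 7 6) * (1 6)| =7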